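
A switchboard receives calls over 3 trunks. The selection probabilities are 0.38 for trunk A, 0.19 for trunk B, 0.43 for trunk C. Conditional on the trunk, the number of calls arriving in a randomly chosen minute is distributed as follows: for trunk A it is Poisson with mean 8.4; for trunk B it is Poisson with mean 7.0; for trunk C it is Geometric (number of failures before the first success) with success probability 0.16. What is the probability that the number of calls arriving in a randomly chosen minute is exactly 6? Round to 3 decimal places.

Conditional on each trunk, P(X = 6): A: 0.109716; B: 0.149003; C: 0.0562077.
By total probability, P(X = 6) = 0.38·0.109716 + 0.19·0.149003 + 0.43·0.0562077 = 0.0941719.

0.094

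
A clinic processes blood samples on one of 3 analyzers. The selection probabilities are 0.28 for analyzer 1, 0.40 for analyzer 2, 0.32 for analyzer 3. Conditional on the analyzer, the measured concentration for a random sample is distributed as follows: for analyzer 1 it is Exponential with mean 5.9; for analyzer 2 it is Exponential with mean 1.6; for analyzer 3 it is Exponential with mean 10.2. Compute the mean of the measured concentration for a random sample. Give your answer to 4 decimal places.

Component means — 1: 5.9; 2: 1.6; 3: 10.2.
E[X] = 0.28·5.9 + 0.4·1.6 + 0.32·10.2 = 5.556.

5.5560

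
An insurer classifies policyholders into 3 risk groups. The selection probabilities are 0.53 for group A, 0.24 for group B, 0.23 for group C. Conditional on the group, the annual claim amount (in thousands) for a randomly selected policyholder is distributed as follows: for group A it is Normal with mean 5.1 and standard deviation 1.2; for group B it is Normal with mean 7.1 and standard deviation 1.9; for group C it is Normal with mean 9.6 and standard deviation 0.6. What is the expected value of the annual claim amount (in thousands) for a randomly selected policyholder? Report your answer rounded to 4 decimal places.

Component means — A: 5.1; B: 7.1; C: 9.6.
E[X] = 0.53·5.1 + 0.24·7.1 + 0.23·9.6 = 6.615.

6.6150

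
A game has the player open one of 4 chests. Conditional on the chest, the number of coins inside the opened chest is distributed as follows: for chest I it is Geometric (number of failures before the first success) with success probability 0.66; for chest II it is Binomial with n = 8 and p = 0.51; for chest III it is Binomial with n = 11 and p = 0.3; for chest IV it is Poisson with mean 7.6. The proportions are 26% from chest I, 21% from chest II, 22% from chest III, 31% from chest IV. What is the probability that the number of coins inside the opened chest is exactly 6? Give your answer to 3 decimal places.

Conditional on each chest, P(X = 6): I: 0.00101957; II: 0.118296; III: 0.0566056; IV: 0.13394.
By total probability, P(X = 6) = 0.26·0.00101957 + 0.21·0.118296 + 0.22·0.0566056 + 0.31·0.13394 = 0.079082.

0.079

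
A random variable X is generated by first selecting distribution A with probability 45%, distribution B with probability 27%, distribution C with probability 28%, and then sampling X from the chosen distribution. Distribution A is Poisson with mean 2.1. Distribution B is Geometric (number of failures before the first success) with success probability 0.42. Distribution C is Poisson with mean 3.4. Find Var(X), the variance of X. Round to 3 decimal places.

Per component, A: μ=2.1, E[X²]=6.51; B: μ=1.38095, E[X²]=5.19501; C: μ=3.4, E[X²]=14.96.
E[X] = 0.45·2.1 + 0.27·1.38095 + 0.28·3.4 = 2.26986.
E[X²] = 0.45·6.51 + 0.27·5.19501 + 0.28·14.96 = 8.52095.
Var(X) = E[X²] − (E[X])² = 8.52095 − 5.15225 = 3.3687.

3.369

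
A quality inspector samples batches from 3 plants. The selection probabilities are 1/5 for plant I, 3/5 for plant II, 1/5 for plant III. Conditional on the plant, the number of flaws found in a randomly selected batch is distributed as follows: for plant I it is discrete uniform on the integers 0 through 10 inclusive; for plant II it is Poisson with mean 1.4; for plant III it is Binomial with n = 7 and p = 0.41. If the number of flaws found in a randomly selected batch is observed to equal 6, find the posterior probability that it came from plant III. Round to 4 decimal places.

Likelihoods P(X=6 | ·): I: 0.0909091; II: 0.00257883; III: 0.0196179.
Posterior ∝ prior × likelihood. Numerator for III: 0.2·0.0196179 = 0.00392359.
Normalizing constant: 0.2·0.0909091 + 0.6·0.00257883 + 0.2·0.0196179 = 0.0236527.
P(III | observation) = 0.00392359 / 0.0236527 = 0.165883.

0.1659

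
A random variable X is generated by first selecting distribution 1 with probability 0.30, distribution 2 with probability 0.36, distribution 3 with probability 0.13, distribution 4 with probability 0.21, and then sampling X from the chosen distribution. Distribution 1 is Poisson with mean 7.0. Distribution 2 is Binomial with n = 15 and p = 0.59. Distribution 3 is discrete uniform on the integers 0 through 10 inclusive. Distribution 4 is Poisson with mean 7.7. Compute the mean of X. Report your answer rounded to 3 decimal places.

7.553

Component means — 1: 7; 2: 8.85; 3: 5; 4: 7.7.
E[X] = 0.3·7 + 0.36·8.85 + 0.13·5 + 0.21·7.7 = 7.553.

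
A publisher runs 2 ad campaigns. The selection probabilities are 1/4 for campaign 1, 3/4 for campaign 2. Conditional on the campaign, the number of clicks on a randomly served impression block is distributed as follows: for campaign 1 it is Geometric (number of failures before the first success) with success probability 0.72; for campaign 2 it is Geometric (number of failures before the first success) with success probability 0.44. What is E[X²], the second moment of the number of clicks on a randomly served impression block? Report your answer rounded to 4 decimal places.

3.5571

For each component E[X²] = Var + (mean)², giving 1: 0.691358; 2: 4.5124.
Overall E[X²] = 0.25·0.691358 + 0.75·4.5124 = 3.55714.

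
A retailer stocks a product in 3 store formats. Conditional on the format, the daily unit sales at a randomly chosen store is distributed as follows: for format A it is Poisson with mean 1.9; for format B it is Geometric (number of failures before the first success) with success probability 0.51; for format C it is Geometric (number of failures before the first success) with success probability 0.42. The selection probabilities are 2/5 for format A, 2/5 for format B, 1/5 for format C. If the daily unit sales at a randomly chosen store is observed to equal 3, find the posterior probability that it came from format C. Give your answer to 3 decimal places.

Likelihoods P(X=3 | ·): A: 0.170982; B: 0.060001; C: 0.081947.
Posterior ∝ prior × likelihood. Numerator for C: 0.2·0.081947 = 0.0163894.
Normalizing constant: 0.4·0.170982 + 0.4·0.060001 + 0.2·0.081947 = 0.108783.
P(C | observation) = 0.0163894 / 0.108783 = 0.150662.

0.151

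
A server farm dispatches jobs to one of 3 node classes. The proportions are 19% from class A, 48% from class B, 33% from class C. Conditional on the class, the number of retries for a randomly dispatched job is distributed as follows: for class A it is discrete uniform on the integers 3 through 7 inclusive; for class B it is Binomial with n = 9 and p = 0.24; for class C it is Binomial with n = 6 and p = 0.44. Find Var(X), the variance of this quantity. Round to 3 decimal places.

Per component, A: μ=5, E[X²]=27; B: μ=2.16, E[X²]=6.3072; C: μ=2.64, E[X²]=8.448.
E[X] = 0.19·5 + 0.48·2.16 + 0.33·2.64 = 2.858.
E[X²] = 0.19·27 + 0.48·6.3072 + 0.33·8.448 = 10.9453.
Var(X) = E[X²] − (E[X])² = 10.9453 − 8.16816 = 2.77713.

2.777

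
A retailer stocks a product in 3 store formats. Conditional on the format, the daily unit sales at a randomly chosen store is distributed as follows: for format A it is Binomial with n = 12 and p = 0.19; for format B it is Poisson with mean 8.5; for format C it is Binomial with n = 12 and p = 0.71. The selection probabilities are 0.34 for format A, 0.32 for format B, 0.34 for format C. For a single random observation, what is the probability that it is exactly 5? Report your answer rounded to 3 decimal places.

Conditional on each format, P(X = 5): A: 0.044863; B: 0.0752333; C: 0.0246492.
By total probability, P(X = 5) = 0.34·0.044863 + 0.32·0.0752333 + 0.34·0.0246492 = 0.0477088.

0.048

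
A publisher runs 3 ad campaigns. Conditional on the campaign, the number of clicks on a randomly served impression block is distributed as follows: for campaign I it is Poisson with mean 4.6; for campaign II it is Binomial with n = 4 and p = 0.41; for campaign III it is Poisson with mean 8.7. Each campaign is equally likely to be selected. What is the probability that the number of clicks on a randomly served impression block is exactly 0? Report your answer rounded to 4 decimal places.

0.0438

Conditional on each campaign, P(X = 0): I: 0.0100518; II: 0.121174; III: 0.000166586.
By total probability, P(X = 0) = 0.333333·0.0100518 + 0.333333·0.121174 + 0.333333·0.000166586 = 0.0437973.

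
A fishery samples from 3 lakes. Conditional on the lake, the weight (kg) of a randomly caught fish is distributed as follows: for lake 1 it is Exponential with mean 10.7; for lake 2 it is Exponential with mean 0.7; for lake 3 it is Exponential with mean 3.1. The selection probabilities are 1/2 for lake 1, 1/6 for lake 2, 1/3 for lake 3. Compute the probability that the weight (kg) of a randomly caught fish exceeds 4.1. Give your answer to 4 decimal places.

0.4301

Conditional on each lake, P(X > 4.1): 1: 0.681692; 2: 0.0028594; 3: 0.266447.
By total probability, P(X > 4.1) = 0.5·0.681692 + 0.166667·0.0028594 + 0.333333·0.266447 = 0.430138.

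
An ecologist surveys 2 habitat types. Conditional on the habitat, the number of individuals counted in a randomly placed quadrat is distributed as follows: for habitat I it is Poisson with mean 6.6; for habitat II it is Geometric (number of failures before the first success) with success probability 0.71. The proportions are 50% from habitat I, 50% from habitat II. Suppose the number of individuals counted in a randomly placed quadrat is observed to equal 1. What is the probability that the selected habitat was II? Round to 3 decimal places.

0.958

Likelihoods P(X=1 | ·): I: 0.00897843; II: 0.2059.
Posterior ∝ prior × likelihood. Numerator for II: 0.5·0.2059 = 0.10295.
Normalizing constant: 0.5·0.00897843 + 0.5·0.2059 = 0.107439.
P(II | observation) = 0.10295 / 0.107439 = 0.958216.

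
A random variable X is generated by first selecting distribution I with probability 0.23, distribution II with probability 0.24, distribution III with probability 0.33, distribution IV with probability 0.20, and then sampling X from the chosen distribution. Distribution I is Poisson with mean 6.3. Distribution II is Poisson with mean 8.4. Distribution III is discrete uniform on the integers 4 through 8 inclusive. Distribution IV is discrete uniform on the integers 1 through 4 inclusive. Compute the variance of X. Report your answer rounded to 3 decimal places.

8.225

Per component, I: μ=6.3, E[X²]=45.99; II: μ=8.4, E[X²]=78.96; III: μ=6, E[X²]=38; IV: μ=2.5, E[X²]=7.5.
E[X] = 0.23·6.3 + 0.24·8.4 + 0.33·6 + 0.2·2.5 = 5.945.
E[X²] = 0.23·45.99 + 0.24·78.96 + 0.33·38 + 0.2·7.5 = 43.5681.
Var(X) = E[X²] − (E[X])² = 43.5681 − 35.343 = 8.22507.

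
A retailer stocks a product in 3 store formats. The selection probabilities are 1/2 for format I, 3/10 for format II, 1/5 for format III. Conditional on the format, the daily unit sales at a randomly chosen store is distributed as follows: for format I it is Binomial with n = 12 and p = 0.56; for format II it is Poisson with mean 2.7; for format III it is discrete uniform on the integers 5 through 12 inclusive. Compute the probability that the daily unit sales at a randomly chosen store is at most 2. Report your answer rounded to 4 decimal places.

Conditional on each format, P(X ≤ 2): I: 0.00648603; II: 0.493624; III: 0.
By total probability, P(X ≤ 2) = 0.5·0.00648603 + 0.3·0.493624 + 0.2·0 = 0.15133.

0.1513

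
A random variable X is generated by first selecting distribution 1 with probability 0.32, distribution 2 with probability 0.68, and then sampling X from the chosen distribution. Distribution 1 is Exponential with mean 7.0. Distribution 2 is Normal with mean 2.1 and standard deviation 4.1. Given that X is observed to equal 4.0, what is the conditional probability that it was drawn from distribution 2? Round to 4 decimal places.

0.6972

Likelihoods f(4.0 | ·): 1: 0.080674; 2: 0.0873963.
Posterior ∝ prior × likelihood. Numerator for 2: 0.68·0.0873963 = 0.0594295.
Normalizing constant: 0.32·0.080674 + 0.68·0.0873963 = 0.0852452.
P(2 | observation) = 0.0594295 / 0.0852452 = 0.69716.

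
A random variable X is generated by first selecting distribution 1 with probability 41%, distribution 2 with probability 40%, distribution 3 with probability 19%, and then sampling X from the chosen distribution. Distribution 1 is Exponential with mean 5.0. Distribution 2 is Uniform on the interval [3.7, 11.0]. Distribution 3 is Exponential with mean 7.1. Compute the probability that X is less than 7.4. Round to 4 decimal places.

0.6424

Conditional on each component, P(X < 7.4): 1: 0.772362; 2: 0.506849; 3: 0.647341.
By total probability, P(X < 7.4) = 0.41·0.772362 + 0.4·0.506849 + 0.19·0.647341 = 0.642403.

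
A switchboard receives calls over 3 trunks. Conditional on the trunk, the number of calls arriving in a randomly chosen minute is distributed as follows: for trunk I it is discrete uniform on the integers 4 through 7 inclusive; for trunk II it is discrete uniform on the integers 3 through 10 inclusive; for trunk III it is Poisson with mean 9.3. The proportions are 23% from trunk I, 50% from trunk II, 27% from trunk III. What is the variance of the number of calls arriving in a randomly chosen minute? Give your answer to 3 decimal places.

Per component, I: μ=5.5, E[X²]=31.5; II: μ=6.5, E[X²]=47.5; III: μ=9.3, E[X²]=95.79.
E[X] = 0.23·5.5 + 0.5·6.5 + 0.27·9.3 = 7.026.
E[X²] = 0.23·31.5 + 0.5·47.5 + 0.27·95.79 = 56.8583.
Var(X) = E[X²] − (E[X])² = 56.8583 − 49.3647 = 7.49362.

7.494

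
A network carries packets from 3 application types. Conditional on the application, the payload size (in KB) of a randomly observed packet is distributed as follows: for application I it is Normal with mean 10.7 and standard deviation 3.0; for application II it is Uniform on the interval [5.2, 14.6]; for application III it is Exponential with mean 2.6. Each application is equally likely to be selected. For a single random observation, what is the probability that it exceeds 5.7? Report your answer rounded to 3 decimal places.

0.670

Conditional on each application, P(X > 5.7): I: 0.95221; II: 0.946809; III: 0.111659.
By total probability, P(X > 5.7) = 0.333333·0.95221 + 0.333333·0.946809 + 0.333333·0.111659 = 0.670226.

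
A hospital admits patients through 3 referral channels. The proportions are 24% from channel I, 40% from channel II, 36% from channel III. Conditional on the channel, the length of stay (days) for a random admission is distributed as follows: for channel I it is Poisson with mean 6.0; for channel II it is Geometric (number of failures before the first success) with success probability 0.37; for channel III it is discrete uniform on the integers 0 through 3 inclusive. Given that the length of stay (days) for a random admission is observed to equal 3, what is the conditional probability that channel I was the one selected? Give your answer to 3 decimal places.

Likelihoods P(X=3 | ·): I: 0.0892351; II: 0.0925174; III: 0.25.
Posterior ∝ prior × likelihood. Numerator for I: 0.24·0.0892351 = 0.0214164.
Normalizing constant: 0.24·0.0892351 + 0.4·0.0925174 + 0.36·0.25 = 0.148423.
P(I | observation) = 0.0214164 / 0.148423 = 0.144293.

0.144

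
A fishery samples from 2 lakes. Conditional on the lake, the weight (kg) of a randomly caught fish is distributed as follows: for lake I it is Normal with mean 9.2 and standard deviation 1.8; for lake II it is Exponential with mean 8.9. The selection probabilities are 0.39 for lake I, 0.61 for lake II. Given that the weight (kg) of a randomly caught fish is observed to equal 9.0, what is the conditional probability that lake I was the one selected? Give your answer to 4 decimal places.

0.7751

Likelihoods f(9.0 | ·): I: 0.220271; II: 0.0408729.
Posterior ∝ prior × likelihood. Numerator for I: 0.39·0.220271 = 0.0859056.
Normalizing constant: 0.39·0.220271 + 0.61·0.0408729 = 0.110838.
P(I | observation) = 0.0859056 / 0.110838 = 0.775055.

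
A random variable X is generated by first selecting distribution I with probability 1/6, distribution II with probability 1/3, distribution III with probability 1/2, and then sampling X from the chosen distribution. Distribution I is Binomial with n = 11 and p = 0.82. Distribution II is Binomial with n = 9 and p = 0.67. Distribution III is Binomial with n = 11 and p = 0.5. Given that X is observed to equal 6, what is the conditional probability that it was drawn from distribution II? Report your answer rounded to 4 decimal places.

Likelihoods P(X=6 | ·): I: 0.0265392; II: 0.273067; III: 0.225586.
Posterior ∝ prior × likelihood. Numerator for II: 0.333333·0.273067 = 0.0910225.
Normalizing constant: 0.166667·0.0265392 + 0.333333·0.273067 + 0.5·0.225586 = 0.208239.
P(II | observation) = 0.0910225 / 0.208239 = 0.437107.

0.4371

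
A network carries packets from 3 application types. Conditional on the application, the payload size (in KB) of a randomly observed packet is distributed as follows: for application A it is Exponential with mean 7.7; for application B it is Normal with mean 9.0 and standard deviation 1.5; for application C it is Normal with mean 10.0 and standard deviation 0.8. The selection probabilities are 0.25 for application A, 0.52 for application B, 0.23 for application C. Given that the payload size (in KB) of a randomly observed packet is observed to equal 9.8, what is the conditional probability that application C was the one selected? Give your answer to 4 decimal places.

0.4628

Likelihoods f(9.8 | ·): A: 0.0363723; B: 0.230703; C: 0.483335.
Posterior ∝ prior × likelihood. Numerator for C: 0.23·0.483335 = 0.111167.
Normalizing constant: 0.25·0.0363723 + 0.52·0.230703 + 0.23·0.483335 = 0.240226.
P(C | observation) = 0.111167 / 0.240226 = 0.462761.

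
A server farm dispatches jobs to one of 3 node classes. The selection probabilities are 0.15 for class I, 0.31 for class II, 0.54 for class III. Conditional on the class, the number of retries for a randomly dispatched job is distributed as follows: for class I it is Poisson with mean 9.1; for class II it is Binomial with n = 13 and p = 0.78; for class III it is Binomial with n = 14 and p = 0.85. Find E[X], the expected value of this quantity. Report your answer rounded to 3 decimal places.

Component means — I: 9.1; II: 10.14; III: 11.9.
E[X] = 0.15·9.1 + 0.31·10.14 + 0.54·11.9 = 10.9344.

10.934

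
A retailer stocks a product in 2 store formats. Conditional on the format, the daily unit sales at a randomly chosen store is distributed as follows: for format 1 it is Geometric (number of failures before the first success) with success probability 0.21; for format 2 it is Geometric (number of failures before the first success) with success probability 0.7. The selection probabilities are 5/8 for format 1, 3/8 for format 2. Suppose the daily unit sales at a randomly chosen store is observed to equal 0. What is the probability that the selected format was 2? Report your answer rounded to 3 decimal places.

Likelihoods P(X=0 | ·): 1: 0.21; 2: 0.7.
Posterior ∝ prior × likelihood. Numerator for 2: 0.375·0.7 = 0.2625.
Normalizing constant: 0.625·0.21 + 0.375·0.7 = 0.39375.
P(2 | observation) = 0.2625 / 0.39375 = 0.666667.

0.667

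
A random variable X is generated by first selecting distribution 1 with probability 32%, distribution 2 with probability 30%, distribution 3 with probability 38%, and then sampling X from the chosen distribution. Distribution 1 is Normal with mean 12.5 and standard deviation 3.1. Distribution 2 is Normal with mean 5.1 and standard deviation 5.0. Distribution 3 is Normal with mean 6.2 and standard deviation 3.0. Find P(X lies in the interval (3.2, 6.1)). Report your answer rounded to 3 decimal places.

0.199

Conditional on each component, P(3.2 < X < 6.1): 1: 0.0181345; 2: 0.227287; 3: 0.328049.
By total probability, P(3.2 < X < 6.1) = 0.32·0.0181345 + 0.3·0.227287 + 0.38·0.328049 = 0.198648.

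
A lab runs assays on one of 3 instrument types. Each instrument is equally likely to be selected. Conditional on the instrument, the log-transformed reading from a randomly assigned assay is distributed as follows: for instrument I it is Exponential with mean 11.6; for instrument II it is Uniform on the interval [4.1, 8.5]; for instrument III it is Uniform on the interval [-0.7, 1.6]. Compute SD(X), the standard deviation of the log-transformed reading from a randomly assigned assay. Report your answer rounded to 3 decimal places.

Per component, I: μ=11.6, E[X²]=269.12; II: μ=6.3, E[X²]=41.3033; III: μ=0.45, E[X²]=0.643333.
E[X] = 0.333333·11.6 + 0.333333·6.3 + 0.333333·0.45 = 6.11667.
E[X²] = 0.333333·269.12 + 0.333333·41.3033 + 0.333333·0.643333 = 103.689.
Var(X) = E[X²] − (E[X])² = 103.689 − 37.4136 = 66.2753.
SD(X) = √66.2753 = 8.14096.

8.141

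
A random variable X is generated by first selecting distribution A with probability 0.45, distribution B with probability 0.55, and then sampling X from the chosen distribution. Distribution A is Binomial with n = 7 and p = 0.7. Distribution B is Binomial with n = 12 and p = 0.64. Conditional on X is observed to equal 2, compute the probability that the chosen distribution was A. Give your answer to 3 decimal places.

Likelihoods P(X=2 | ·): A: 0.0250047; B: 0.000988391.
Posterior ∝ prior × likelihood. Numerator for A: 0.45·0.0250047 = 0.0112521.
Normalizing constant: 0.45·0.0250047 + 0.55·0.000988391 = 0.0117957.
P(A | observation) = 0.0112521 / 0.0117957 = 0.953914.

0.954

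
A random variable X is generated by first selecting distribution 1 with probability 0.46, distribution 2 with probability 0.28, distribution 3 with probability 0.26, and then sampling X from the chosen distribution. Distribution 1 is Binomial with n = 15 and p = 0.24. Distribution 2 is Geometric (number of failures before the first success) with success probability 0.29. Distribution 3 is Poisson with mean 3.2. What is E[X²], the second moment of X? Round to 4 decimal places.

For each component E[X²] = Var + (mean)², giving 1: 15.696; 2: 14.4364; 3: 13.44.
Overall E[X²] = 0.46·15.696 + 0.28·14.4364 + 0.26·13.44 = 14.7567.

14.7567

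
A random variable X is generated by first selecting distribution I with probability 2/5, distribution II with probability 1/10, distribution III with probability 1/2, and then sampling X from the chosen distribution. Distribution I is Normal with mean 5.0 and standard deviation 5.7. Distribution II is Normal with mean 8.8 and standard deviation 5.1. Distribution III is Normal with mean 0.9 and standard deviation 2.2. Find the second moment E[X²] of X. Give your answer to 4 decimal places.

For each component E[X²] = Var + (mean)², giving I: 57.49; II: 103.45; III: 5.65.
Overall E[X²] = 0.4·57.49 + 0.1·103.45 + 0.5·5.65 = 36.166.

36.1660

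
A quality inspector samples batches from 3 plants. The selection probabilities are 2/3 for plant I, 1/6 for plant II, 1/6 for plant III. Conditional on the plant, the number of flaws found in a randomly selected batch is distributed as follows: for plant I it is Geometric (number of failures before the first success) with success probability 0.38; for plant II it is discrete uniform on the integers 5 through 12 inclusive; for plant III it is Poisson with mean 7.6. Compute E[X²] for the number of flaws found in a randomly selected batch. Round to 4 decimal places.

For each component E[X²] = Var + (mean)², giving I: 6.95568; II: 77.5; III: 65.36.
Overall E[X²] = 0.666667·6.95568 + 0.166667·77.5 + 0.166667·65.36 = 28.4471.

28.4471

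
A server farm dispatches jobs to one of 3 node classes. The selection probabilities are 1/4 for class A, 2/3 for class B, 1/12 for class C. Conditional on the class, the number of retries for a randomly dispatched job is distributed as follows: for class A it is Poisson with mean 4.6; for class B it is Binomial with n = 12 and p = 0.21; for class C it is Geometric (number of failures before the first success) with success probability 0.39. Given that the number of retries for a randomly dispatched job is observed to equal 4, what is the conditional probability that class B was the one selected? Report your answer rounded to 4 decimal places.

Likelihoods P(X=4 | ·): A: 0.187528; B: 0.146049; C: 0.0539988.
Posterior ∝ prior × likelihood. Numerator for B: 0.666667·0.146049 = 0.0973661.
Normalizing constant: 0.25·0.187528 + 0.666667·0.146049 + 0.0833333·0.0539988 = 0.148748.
P(B | observation) = 0.0973661 / 0.148748 = 0.654571.

0.6546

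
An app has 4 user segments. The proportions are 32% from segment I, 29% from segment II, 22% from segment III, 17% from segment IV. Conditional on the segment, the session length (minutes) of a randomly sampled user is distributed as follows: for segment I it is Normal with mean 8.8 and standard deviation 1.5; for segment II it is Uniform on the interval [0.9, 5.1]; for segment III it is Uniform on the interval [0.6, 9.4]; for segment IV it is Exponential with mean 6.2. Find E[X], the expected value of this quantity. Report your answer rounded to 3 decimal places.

Component means — I: 8.8; II: 3; III: 5; IV: 6.2.
E[X] = 0.32·8.8 + 0.29·3 + 0.22·5 + 0.17·6.2 = 5.84.

5.840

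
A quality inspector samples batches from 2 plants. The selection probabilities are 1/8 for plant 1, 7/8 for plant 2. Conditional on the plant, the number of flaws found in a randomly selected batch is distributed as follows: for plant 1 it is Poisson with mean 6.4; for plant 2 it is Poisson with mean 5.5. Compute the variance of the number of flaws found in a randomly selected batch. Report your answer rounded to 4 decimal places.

Per component, 1: μ=6.4, E[X²]=47.36; 2: μ=5.5, E[X²]=35.75.
E[X] = 0.125·6.4 + 0.875·5.5 = 5.6125.
E[X²] = 0.125·47.36 + 0.875·35.75 = 37.2013.
Var(X) = E[X²] − (E[X])² = 37.2013 − 31.5002 = 5.70109.

5.7011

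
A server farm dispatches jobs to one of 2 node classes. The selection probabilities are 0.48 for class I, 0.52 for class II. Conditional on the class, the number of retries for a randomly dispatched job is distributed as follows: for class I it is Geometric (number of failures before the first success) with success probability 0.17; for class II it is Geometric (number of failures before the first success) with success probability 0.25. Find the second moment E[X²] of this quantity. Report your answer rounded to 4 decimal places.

36.1474

For each component E[X²] = Var + (mean)², giving I: 52.5571; II: 21.
Overall E[X²] = 0.48·52.5571 + 0.52·21 = 36.1474.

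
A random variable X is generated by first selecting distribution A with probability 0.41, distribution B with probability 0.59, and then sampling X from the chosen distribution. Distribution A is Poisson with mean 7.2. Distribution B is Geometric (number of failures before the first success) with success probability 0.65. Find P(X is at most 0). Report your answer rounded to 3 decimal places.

Conditional on each component, P(X ≤ 0): A: 0.000746586; B: 0.65.
By total probability, P(X ≤ 0) = 0.41·0.000746586 + 0.59·0.65 = 0.383806.

0.384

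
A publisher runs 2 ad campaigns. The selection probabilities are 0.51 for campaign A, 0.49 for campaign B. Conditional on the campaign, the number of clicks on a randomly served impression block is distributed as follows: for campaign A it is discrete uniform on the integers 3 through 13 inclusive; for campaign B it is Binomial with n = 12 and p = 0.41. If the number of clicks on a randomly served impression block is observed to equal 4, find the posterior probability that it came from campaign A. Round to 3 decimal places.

0.315

Likelihoods P(X=4 | ·): A: 0.0909091; B: 0.205379.
Posterior ∝ prior × likelihood. Numerator for A: 0.51·0.0909091 = 0.0463636.
Normalizing constant: 0.51·0.0909091 + 0.49·0.205379 = 0.147.
P(A | observation) = 0.0463636 / 0.147 = 0.3154.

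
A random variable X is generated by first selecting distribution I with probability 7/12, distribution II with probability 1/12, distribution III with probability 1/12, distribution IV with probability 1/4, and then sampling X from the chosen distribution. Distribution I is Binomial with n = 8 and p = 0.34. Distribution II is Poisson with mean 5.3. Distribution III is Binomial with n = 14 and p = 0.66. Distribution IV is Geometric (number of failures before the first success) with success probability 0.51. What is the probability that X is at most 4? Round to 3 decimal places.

Conditional on each component, P(X ≤ 4): I: 0.905057; II: 0.389518; III: 0.00475791; IV: 0.971752.
By total probability, P(X ≤ 4) = 0.583333·0.905057 + 0.0833333·0.389518 + 0.0833333·0.00475791 + 0.25·0.971752 = 0.803744.

0.804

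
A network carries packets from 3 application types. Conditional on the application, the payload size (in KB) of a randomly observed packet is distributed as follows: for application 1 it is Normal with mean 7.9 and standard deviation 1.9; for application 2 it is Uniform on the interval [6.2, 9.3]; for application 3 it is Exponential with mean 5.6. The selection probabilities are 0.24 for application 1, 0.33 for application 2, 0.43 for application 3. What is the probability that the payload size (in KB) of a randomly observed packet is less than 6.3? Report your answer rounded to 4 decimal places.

Conditional on each application, P(X < 6.3): 1: 0.199865; 2: 0.0322581; 3: 0.675348.
By total probability, P(X < 6.3) = 0.24·0.199865 + 0.33·0.0322581 + 0.43·0.675348 = 0.349012.

0.3490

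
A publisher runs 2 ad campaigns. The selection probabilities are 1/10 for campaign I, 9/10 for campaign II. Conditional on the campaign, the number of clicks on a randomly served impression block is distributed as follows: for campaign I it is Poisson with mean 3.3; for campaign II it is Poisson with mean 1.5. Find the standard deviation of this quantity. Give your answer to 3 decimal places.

1.404

Per component, I: μ=3.3, E[X²]=14.19; II: μ=1.5, E[X²]=3.75.
E[X] = 0.1·3.3 + 0.9·1.5 = 1.68.
E[X²] = 0.1·14.19 + 0.9·3.75 = 4.794.
Var(X) = E[X²] − (E[X])² = 4.794 − 2.8224 = 1.9716.
SD(X) = √1.9716 = 1.40414.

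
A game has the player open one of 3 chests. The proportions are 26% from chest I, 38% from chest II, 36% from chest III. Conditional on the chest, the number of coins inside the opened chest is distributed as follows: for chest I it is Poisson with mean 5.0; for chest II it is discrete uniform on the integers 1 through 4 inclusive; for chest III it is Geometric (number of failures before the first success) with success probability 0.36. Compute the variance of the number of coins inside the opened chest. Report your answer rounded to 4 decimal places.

Per component, I: μ=5, E[X²]=30; II: μ=2.5, E[X²]=7.5; III: μ=1.77778, E[X²]=8.09877.
E[X] = 0.26·5 + 0.38·2.5 + 0.36·1.77778 = 2.89.
E[X²] = 0.26·30 + 0.38·7.5 + 0.36·8.09877 = 13.5656.
Var(X) = E[X²] − (E[X])² = 13.5656 − 8.3521 = 5.21346.

5.2135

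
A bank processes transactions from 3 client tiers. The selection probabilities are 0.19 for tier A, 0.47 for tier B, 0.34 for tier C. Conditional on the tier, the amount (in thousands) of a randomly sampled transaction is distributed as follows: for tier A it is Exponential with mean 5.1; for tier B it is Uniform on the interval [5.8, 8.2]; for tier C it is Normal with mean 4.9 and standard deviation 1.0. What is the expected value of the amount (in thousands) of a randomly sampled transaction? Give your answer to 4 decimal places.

5.9250

Component means — A: 5.1; B: 7; C: 4.9.
E[X] = 0.19·5.1 + 0.47·7 + 0.34·4.9 = 5.925.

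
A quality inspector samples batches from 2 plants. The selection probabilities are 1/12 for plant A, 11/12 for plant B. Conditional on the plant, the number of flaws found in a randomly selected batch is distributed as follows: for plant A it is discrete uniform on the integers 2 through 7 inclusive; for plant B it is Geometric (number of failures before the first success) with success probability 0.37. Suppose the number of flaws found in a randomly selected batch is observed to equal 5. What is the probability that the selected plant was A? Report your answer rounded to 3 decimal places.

0.292

Likelihoods P(X=5 | ·): A: 0.166667; B: 0.0367202.
Posterior ∝ prior × likelihood. Numerator for A: 0.0833333·0.166667 = 0.0138889.
Normalizing constant: 0.0833333·0.166667 + 0.916667·0.0367202 = 0.047549.
P(A | observation) = 0.0138889 / 0.047549 = 0.292096.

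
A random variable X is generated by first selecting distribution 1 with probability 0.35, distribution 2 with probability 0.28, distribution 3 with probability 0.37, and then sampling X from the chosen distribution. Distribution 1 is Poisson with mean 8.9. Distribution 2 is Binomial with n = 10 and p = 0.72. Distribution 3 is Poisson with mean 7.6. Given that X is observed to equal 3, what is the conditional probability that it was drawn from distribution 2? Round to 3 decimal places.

0.081

Likelihoods P(X=3 | ·): 1: 0.016025; 2: 0.00604345; 3: 0.0366144.
Posterior ∝ prior × likelihood. Numerator for 2: 0.28·0.00604345 = 0.00169217.
Normalizing constant: 0.35·0.016025 + 0.28·0.00604345 + 0.37·0.0366144 = 0.0208482.
P(2 | observation) = 0.00169217 / 0.0208482 = 0.0811659.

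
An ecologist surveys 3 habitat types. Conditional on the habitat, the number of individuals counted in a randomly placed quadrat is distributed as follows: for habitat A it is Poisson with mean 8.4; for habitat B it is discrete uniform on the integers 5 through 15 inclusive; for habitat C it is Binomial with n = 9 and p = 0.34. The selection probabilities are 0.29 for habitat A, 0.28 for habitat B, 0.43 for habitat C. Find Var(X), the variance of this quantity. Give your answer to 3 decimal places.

15.667

Per component, A: μ=8.4, E[X²]=78.96; B: μ=10, E[X²]=110; C: μ=3.06, E[X²]=11.3832.
E[X] = 0.29·8.4 + 0.28·10 + 0.43·3.06 = 6.5518.
E[X²] = 0.29·78.96 + 0.28·110 + 0.43·11.3832 = 58.5932.
Var(X) = E[X²] − (E[X])² = 58.5932 − 42.9261 = 15.6671.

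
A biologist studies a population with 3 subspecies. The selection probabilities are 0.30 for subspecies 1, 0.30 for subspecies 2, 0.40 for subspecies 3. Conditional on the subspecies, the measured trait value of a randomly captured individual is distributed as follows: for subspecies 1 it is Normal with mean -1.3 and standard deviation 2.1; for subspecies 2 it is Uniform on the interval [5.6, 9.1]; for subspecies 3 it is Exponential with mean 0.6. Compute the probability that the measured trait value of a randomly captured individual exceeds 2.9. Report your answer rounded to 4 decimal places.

Conditional on each subspecies, P(X > 2.9): 1: 0.0227501; 2: 1; 3: 0.00795994.
By total probability, P(X > 2.9) = 0.3·0.0227501 + 0.3·1 + 0.4·0.00795994 = 0.310009.

0.3100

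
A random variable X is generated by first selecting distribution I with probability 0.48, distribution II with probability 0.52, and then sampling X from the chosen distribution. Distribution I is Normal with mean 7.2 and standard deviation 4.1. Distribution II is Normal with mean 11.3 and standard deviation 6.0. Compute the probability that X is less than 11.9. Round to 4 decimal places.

0.7003

Conditional on each component, P(X < 11.9): I: 0.874173; II: 0.539828.
By total probability, P(X < 11.9) = 0.48·0.874173 + 0.52·0.539828 = 0.700314.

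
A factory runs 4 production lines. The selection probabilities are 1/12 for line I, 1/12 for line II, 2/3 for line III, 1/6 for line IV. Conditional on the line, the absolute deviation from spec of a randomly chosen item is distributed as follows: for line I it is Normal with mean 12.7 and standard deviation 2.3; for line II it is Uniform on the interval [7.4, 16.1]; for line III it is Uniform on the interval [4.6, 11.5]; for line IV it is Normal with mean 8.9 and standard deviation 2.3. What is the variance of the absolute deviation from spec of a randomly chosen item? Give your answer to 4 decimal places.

6.8548

Per component, I: μ=12.7, E[X²]=166.58; II: μ=11.75, E[X²]=144.37; III: μ=8.05, E[X²]=68.77; IV: μ=8.9, E[X²]=84.5.
E[X] = 0.0833333·12.7 + 0.0833333·11.75 + 0.666667·8.05 + 0.166667·8.9 = 8.8875.
E[X²] = 0.0833333·166.58 + 0.0833333·144.37 + 0.666667·68.77 + 0.166667·84.5 = 85.8425.
Var(X) = E[X²] − (E[X])² = 85.8425 − 78.9877 = 6.85484.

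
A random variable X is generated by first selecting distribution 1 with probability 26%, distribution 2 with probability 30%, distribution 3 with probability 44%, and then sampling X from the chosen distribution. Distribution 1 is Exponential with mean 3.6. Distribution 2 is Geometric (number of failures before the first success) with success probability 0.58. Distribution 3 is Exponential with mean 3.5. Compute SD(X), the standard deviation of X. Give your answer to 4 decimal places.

3.2860

Per component, 1: μ=3.6, E[X²]=25.92; 2: μ=0.724138, E[X²]=1.77289; 3: μ=3.5, E[X²]=24.5.
E[X] = 0.26·3.6 + 0.3·0.724138 + 0.44·3.5 = 2.69324.
E[X²] = 0.26·25.92 + 0.3·1.77289 + 0.44·24.5 = 18.0511.
Var(X) = E[X²] − (E[X])² = 18.0511 − 7.25355 = 10.7975.
SD(X) = √10.7975 = 3.28596.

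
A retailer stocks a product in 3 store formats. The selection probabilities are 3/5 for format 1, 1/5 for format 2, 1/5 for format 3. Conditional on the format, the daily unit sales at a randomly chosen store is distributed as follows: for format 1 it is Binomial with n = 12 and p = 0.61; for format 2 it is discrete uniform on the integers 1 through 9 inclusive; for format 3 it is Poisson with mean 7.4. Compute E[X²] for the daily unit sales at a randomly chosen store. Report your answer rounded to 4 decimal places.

52.6277

For each component E[X²] = Var + (mean)², giving 1: 56.4372; 2: 31.6667; 3: 62.16.
Overall E[X²] = 0.6·56.4372 + 0.2·31.6667 + 0.2·62.16 = 52.6277.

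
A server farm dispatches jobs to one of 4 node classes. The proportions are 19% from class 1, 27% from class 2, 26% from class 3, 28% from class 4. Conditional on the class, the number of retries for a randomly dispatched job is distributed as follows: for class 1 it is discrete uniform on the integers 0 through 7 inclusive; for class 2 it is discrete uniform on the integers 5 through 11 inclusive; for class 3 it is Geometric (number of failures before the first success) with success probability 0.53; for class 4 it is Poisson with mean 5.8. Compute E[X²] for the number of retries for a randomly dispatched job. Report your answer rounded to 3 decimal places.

For each component E[X²] = Var + (mean)², giving 1: 17.5; 2: 68; 3: 2.45959; 4: 39.44.
Overall E[X²] = 0.19·17.5 + 0.27·68 + 0.26·2.45959 + 0.28·39.44 = 33.3677.

33.368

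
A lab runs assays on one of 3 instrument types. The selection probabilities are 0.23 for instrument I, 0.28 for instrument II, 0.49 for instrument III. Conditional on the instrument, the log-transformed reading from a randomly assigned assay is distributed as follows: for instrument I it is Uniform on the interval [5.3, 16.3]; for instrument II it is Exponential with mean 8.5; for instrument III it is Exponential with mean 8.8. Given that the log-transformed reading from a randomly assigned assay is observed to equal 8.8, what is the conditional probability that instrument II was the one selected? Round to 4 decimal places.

0.2203

Likelihoods f(8.8 | ·): I: 0.0909091; II: 0.041779; III: 0.0418045.
Posterior ∝ prior × likelihood. Numerator for II: 0.28·0.041779 = 0.0116981.
Normalizing constant: 0.23·0.0909091 + 0.28·0.041779 + 0.49·0.0418045 = 0.0530914.
P(II | observation) = 0.0116981 / 0.0530914 = 0.220339.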